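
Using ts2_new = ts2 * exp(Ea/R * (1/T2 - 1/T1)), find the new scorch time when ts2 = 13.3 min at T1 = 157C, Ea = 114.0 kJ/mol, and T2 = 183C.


Convert temperatures: T1 = 157 + 273.15 = 430.15 K, T2 = 183 + 273.15 = 456.15 K
ts2_new = 13.3 * exp(114000 / 8.314 * (1/456.15 - 1/430.15))
1/T2 - 1/T1 = -1.3251e-04
ts2_new = 2.16 min

2.16 min


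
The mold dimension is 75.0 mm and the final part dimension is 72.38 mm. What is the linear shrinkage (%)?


Shrinkage = (mold - part) / mold * 100
= (75.0 - 72.38) / 75.0 * 100
= 2.62 / 75.0 * 100
= 3.49%

3.49%


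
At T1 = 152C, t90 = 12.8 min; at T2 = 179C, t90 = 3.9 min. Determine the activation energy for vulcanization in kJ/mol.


T1 = 425.15 K, T2 = 452.15 K
1/T1 - 1/T2 = 1.4046e-04
ln(t1/t2) = ln(12.8/3.9) = 1.1885
Ea = 8.314 * 1.1885 / 1.4046e-04 = 70349.1239 J/mol
Ea = 70.35 kJ/mol

70.35 kJ/mol


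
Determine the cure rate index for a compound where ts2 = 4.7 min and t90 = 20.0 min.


CRI = 100 / (t90 - ts2)
= 100 / (20.0 - 4.7)
= 100 / 15.3
= 6.54 min^-1

6.54 min^-1


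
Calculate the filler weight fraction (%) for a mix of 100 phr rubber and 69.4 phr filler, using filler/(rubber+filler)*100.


Filler % = filler / (rubber + filler) * 100
= 69.4 / (100 + 69.4) * 100
= 69.4 / 169.4 * 100
= 40.97%

40.97%


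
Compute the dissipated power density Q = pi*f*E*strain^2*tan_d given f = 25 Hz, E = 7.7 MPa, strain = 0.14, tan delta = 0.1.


Q = pi * f * E * strain^2 * tan_d
= pi * 25 * 7.7 * 0.14^2 * 0.1
= pi * 25 * 7.7 * 0.0196 * 0.1
= 1.1853

Q = 1.1853


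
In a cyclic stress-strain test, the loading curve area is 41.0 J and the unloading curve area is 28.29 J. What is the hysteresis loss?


Hysteresis loss = loading - unloading
= 41.0 - 28.29
= 12.71 J

12.71 J


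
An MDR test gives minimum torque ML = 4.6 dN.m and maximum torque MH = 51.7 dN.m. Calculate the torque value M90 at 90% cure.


M90 = ML + 0.9 * (MH - ML)
M90 = 4.6 + 0.9 * (51.7 - 4.6)
M90 = 4.6 + 0.9 * 47.1
M90 = 46.99 dN.m

46.99 dN.m


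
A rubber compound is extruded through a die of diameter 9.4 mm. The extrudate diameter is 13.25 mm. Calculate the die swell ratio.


Die swell ratio = D_extrudate / D_die
= 13.25 / 9.4
= 1.41

Die swell = 1.41


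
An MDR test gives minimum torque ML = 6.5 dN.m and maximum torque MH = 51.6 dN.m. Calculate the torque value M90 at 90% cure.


M90 = ML + 0.9 * (MH - ML)
M90 = 6.5 + 0.9 * (51.6 - 6.5)
M90 = 6.5 + 0.9 * 45.1
M90 = 47.09 dN.m

47.09 dN.m


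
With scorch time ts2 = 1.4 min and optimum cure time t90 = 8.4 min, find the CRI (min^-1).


CRI = 100 / (t90 - ts2)
= 100 / (8.4 - 1.4)
= 100 / 7.0
= 14.29 min^-1

14.29 min^-1


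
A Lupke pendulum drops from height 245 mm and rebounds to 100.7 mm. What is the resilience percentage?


Resilience = h_rebound / h_drop * 100
= 100.7 / 245 * 100
= 41.1%

41.1%


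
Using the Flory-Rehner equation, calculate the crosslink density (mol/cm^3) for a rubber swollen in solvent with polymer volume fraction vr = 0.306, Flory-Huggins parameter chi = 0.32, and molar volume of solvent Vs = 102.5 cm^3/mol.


ln(1 - vr) = ln(1 - 0.306) = -0.3653
Numerator = -((-0.3653) + 0.306 + 0.32 * 0.306^2) = 0.0293
Denominator = 102.5 * (0.306^(1/3) - 0.306/2) = 53.3888
nu = 0.0293 / 53.3888 = 5.4918e-04 mol/cm^3

5.4918e-04 mol/cm^3


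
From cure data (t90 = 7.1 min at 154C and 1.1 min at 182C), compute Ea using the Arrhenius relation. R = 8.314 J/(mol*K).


T1 = 427.15 K, T2 = 455.15 K
1/T1 - 1/T2 = 1.4402e-04
ln(t1/t2) = ln(7.1/1.1) = 1.8648
Ea = 8.314 * 1.8648 / 1.4402e-04 = 107650.3935 J/mol
Ea = 107.65 kJ/mol

107.65 kJ/mol


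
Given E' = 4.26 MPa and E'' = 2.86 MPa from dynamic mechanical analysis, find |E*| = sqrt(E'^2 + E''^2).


|E*| = sqrt(E'^2 + E''^2)
= sqrt(4.26^2 + 2.86^2)
= sqrt(18.1476 + 8.1796)
= 5.131 MPa

5.131 MPa


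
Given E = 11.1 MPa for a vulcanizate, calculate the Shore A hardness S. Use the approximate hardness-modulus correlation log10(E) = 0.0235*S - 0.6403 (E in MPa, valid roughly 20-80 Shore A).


log10(E) = 0.0235*S - 0.6403  =>  S = (log10(E) + 0.6403) / 0.0235
log10(11.1) = 1.045323
S = (1.045323 + 0.6403) / 0.0235 = 1.685623 / 0.0235
S = 71.7

Shore A = 71.7


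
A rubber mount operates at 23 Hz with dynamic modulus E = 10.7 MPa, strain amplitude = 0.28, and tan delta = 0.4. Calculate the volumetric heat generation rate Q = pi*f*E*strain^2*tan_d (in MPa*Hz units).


Q = pi * f * E * strain^2 * tan_d
= pi * 23 * 10.7 * 0.28^2 * 0.4
= pi * 23 * 10.7 * 0.0784 * 0.4
= 24.2459

Q = 24.2459


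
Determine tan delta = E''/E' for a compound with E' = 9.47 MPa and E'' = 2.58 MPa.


tan delta = E'' / E'
= 2.58 / 9.47
= 0.2724

tan delta = 0.2724


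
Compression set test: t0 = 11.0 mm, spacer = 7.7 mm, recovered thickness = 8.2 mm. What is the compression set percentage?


CS = (t0 - recovered) / (t0 - ts) * 100
= (11.0 - 8.2) / (11.0 - 7.7) * 100
= 2.8 / 3.3 * 100
= 84.8%

84.8%


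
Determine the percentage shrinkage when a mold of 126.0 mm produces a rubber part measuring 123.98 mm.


Shrinkage = (mold - part) / mold * 100
= (126.0 - 123.98) / 126.0 * 100
= 2.02 / 126.0 * 100
= 1.6%

1.6%


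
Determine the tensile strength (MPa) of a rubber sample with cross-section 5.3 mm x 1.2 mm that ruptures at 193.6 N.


Area = width * thickness = 5.3 * 1.2 = 6.36 mm^2
TS = force / area = 193.6 / 6.36 = 30.44 MPa

30.44 MPa


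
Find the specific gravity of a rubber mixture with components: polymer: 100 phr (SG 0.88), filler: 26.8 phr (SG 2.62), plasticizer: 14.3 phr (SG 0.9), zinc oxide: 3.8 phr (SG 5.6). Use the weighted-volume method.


Sum of weights = 144.9
Volume contributions:
  polymer: 100/0.88 = 113.6364
  filler: 26.8/2.62 = 10.2290
  plasticizer: 14.3/0.9 = 15.8889
  zinc oxide: 3.8/5.6 = 0.6786
Sum of volumes = 140.4328
SG = 144.9 / 140.4328 = 1.032

SG = 1.032


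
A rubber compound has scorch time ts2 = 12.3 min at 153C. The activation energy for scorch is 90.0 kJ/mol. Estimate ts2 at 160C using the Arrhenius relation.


Convert temperatures: T1 = 153 + 273.15 = 426.15 K, T2 = 160 + 273.15 = 433.15 K
ts2_new = 12.3 * exp(90000 / 8.314 * (1/433.15 - 1/426.15))
1/T2 - 1/T1 = -3.7923e-05
ts2_new = 8.16 min

8.16 min


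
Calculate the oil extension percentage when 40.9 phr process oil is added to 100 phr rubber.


Oil % = oil / (100 + oil) * 100
= 40.9 / (100 + 40.9) * 100
= 40.9 / 140.9 * 100
= 29.03%

29.03%


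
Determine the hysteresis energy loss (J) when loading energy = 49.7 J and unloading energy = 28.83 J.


Hysteresis loss = loading - unloading
= 49.7 - 28.83
= 20.87 J

20.87 J


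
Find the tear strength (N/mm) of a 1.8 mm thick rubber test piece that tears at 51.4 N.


Tear strength = force / thickness
= 51.4 / 1.8
= 28.56 N/mm

28.56 N/mm


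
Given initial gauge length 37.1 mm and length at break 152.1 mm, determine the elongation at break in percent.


Elongation = (Lf - L0) / L0 * 100
= (152.1 - 37.1) / 37.1 * 100
= 115.0 / 37.1 * 100
= 310.0%

310.0%


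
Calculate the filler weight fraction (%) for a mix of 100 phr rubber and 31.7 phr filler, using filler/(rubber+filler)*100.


Filler % = filler / (rubber + filler) * 100
= 31.7 / (100 + 31.7) * 100
= 31.7 / 131.7 * 100
= 24.07%

24.07%


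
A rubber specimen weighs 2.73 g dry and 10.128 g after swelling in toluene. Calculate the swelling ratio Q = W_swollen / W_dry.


Q = W_swollen / W_dry
Q = 10.128 / 2.73
Q = 3.71

Q = 3.71


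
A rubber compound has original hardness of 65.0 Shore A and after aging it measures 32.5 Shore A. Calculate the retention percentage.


Retention = aged / original * 100
= 32.5 / 65.0 * 100
= 50.0%

50.0%


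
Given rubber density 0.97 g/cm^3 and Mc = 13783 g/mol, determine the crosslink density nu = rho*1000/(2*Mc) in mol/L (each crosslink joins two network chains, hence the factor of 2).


nu = rho * 1000 / (2 * Mc)
nu = 0.97 * 1000 / (2 * 13783)
nu = 970.0 / 27566
nu = 0.0352 mol/L

0.0352 mol/L


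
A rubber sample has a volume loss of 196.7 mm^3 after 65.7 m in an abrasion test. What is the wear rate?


Rate = volume_loss / distance
= 196.7 / 65.7
= 2.994 mm^3/m

2.994 mm^3/m


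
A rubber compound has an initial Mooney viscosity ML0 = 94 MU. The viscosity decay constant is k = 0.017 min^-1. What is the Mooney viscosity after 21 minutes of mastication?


ML = ML0 * exp(-k * t)
ML = 94 * exp(-0.017 * 21)
ML = 94 * 0.6998
ML = 65.78 MU

65.78 MU


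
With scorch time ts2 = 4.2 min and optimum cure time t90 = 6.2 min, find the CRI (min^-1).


CRI = 100 / (t90 - ts2)
= 100 / (6.2 - 4.2)
= 100 / 2.0
= 50.0 min^-1

50.0 min^-1


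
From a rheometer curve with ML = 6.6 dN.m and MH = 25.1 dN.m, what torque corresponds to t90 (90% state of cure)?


M90 = ML + 0.9 * (MH - ML)
M90 = 6.6 + 0.9 * (25.1 - 6.6)
M90 = 6.6 + 0.9 * 18.5
M90 = 23.25 dN.m

23.25 dN.m


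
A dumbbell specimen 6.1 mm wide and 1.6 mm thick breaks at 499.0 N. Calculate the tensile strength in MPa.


Area = width * thickness = 6.1 * 1.6 = 9.76 mm^2
TS = force / area = 499.0 / 9.76 = 51.13 MPa

51.13 MPa


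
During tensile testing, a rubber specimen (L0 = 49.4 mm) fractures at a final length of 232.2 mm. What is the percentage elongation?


Elongation = (Lf - L0) / L0 * 100
= (232.2 - 49.4) / 49.4 * 100
= 182.8 / 49.4 * 100
= 370.0%

370.0%


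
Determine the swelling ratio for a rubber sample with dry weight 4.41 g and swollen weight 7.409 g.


Q = W_swollen / W_dry
Q = 7.409 / 4.41
Q = 1.68

Q = 1.68


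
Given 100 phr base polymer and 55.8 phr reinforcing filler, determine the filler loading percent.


Filler % = filler / (rubber + filler) * 100
= 55.8 / (100 + 55.8) * 100
= 55.8 / 155.8 * 100
= 35.82%

35.82%


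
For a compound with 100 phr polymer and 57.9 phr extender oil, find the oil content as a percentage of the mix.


Oil % = oil / (100 + oil) * 100
= 57.9 / (100 + 57.9) * 100
= 57.9 / 157.9 * 100
= 36.67%

36.67%


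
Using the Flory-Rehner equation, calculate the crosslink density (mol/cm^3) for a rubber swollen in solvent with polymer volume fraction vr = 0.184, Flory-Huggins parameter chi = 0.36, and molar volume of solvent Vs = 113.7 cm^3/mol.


ln(1 - vr) = ln(1 - 0.184) = -0.2033
Numerator = -((-0.2033) + 0.184 + 0.36 * 0.184^2) = 0.0072
Denominator = 113.7 * (0.184^(1/3) - 0.184/2) = 54.2091
nu = 0.0072 / 54.2091 = 1.3195e-04 mol/cm^3

1.3195e-04 mol/cm^3


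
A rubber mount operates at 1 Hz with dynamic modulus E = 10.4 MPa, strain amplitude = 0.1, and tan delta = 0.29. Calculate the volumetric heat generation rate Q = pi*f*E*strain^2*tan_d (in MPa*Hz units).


Q = pi * f * E * strain^2 * tan_d
= pi * 1 * 10.4 * 0.1^2 * 0.29
= pi * 1 * 10.4 * 0.0100 * 0.29
= 0.0948

Q = 0.0948


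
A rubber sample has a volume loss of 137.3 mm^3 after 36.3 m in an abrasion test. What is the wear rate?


Rate = volume_loss / distance
= 137.3 / 36.3
= 3.782 mm^3/m

3.782 mm^3/m


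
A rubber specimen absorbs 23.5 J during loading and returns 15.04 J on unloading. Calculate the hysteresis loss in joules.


Hysteresis loss = loading - unloading
= 23.5 - 15.04
= 8.46 J

8.46 J


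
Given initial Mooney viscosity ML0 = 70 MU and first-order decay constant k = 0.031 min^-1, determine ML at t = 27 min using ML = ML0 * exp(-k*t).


ML = ML0 * exp(-k * t)
ML = 70 * exp(-0.031 * 27)
ML = 70 * 0.4330
ML = 30.31 MU

30.31 MU


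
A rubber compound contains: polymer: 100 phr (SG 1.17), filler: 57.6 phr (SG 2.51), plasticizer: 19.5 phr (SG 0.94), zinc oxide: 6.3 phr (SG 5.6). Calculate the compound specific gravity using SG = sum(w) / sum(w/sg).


Sum of weights = 183.4
Volume contributions:
  polymer: 100/1.17 = 85.4701
  filler: 57.6/2.51 = 22.9482
  plasticizer: 19.5/0.94 = 20.7447
  zinc oxide: 6.3/5.6 = 1.1250
Sum of volumes = 130.2880
SG = 183.4 / 130.2880 = 1.408

SG = 1.408


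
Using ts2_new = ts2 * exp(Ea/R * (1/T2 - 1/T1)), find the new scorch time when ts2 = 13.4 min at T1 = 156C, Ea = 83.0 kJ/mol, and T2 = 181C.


Convert temperatures: T1 = 156 + 273.15 = 429.15 K, T2 = 181 + 273.15 = 454.15 K
ts2_new = 13.4 * exp(83000 / 8.314 * (1/454.15 - 1/429.15))
1/T2 - 1/T1 = -1.2827e-04
ts2_new = 3.72 min

3.72 min


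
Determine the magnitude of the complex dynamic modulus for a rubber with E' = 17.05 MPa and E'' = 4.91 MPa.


|E*| = sqrt(E'^2 + E''^2)
= sqrt(17.05^2 + 4.91^2)
= sqrt(290.7025 + 24.1081)
= 17.743 MPa

17.743 MPa


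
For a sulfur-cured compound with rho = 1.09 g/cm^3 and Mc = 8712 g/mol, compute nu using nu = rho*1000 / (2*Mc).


nu = rho * 1000 / (2 * Mc)
nu = 1.09 * 1000 / (2 * 8712)
nu = 1090.0 / 17424
nu = 0.0626 mol/L

0.0626 mol/L


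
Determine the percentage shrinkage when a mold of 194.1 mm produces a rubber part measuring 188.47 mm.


Shrinkage = (mold - part) / mold * 100
= (194.1 - 188.47) / 194.1 * 100
= 5.63 / 194.1 * 100
= 2.9%

2.9%


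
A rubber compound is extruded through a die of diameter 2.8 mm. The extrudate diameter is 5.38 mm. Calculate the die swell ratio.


Die swell ratio = D_extrudate / D_die
= 5.38 / 2.8
= 1.921

Die swell = 1.921


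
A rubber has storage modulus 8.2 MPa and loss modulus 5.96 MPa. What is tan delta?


tan delta = E'' / E'
= 5.96 / 8.2
= 0.7268

tan delta = 0.7268


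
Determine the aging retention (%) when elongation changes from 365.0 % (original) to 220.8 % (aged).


Retention = aged / original * 100
= 220.8 / 365.0 * 100
= 60.5%

60.5%


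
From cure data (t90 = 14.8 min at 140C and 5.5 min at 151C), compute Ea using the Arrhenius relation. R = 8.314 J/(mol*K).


T1 = 413.15 K, T2 = 424.15 K
1/T1 - 1/T2 = 6.2772e-05
ln(t1/t2) = ln(14.8/5.5) = 0.9899
Ea = 8.314 * 0.9899 / 6.2772e-05 = 131107.2515 J/mol
Ea = 131.11 kJ/mol

131.11 kJ/mol


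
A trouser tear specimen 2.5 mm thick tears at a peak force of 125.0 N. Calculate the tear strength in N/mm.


Tear strength = force / thickness
= 125.0 / 2.5
= 50.0 N/mm

50.0 N/mm


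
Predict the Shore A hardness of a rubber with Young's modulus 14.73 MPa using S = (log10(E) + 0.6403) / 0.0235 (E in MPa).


log10(E) = 0.0235*S - 0.6403  =>  S = (log10(E) + 0.6403) / 0.0235
log10(14.73) = 1.168203
S = (1.168203 + 0.6403) / 0.0235 = 1.808503 / 0.0235
S = 77.0

Shore A = 77.0


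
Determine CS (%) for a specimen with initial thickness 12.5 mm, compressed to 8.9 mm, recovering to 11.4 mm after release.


CS = (t0 - recovered) / (t0 - ts) * 100
= (12.5 - 11.4) / (12.5 - 8.9) * 100
= 1.1 / 3.6 * 100
= 30.6%

30.6%


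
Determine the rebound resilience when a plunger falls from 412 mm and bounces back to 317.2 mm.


Resilience = h_rebound / h_drop * 100
= 317.2 / 412 * 100
= 77.0%

77.0%


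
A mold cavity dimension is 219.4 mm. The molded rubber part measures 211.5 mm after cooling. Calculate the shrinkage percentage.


Shrinkage = (mold - part) / mold * 100
= (219.4 - 211.5) / 219.4 * 100
= 7.9 / 219.4 * 100
= 3.6%

3.6%


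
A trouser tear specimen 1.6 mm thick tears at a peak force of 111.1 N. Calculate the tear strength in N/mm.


Tear strength = force / thickness
= 111.1 / 1.6
= 69.44 N/mm

69.44 N/mm


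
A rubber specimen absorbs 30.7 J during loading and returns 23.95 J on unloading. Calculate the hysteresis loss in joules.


Hysteresis loss = loading - unloading
= 30.7 - 23.95
= 6.75 J

6.75 J


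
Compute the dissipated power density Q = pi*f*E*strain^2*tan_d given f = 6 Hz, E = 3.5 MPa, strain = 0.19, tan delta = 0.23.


Q = pi * f * E * strain^2 * tan_d
= pi * 6 * 3.5 * 0.19^2 * 0.23
= pi * 6 * 3.5 * 0.0361 * 0.23
= 0.5478

Q = 0.5478


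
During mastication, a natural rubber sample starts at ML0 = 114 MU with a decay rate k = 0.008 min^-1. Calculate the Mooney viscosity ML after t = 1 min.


ML = ML0 * exp(-k * t)
ML = 114 * exp(-0.008 * 1)
ML = 114 * 0.9920
ML = 113.09 MU

113.09 MU


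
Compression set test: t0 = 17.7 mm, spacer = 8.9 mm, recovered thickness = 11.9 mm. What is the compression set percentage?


CS = (t0 - recovered) / (t0 - ts) * 100
= (17.7 - 11.9) / (17.7 - 8.9) * 100
= 5.8 / 8.8 * 100
= 65.9%

65.9%


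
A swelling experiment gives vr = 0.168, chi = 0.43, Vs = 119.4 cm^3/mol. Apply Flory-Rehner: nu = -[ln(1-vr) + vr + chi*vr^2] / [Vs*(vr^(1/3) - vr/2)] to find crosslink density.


ln(1 - vr) = ln(1 - 0.168) = -0.1839
Numerator = -((-0.1839) + 0.168 + 0.43 * 0.168^2) = 0.0038
Denominator = 119.4 * (0.168^(1/3) - 0.168/2) = 55.8535
nu = 0.0038 / 55.8535 = 6.7794e-05 mol/cm^3

6.7794e-05 mol/cm^3


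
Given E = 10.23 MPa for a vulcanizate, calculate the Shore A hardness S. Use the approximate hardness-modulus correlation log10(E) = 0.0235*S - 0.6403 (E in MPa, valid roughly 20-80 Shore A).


log10(E) = 0.0235*S - 0.6403  =>  S = (log10(E) + 0.6403) / 0.0235
log10(10.23) = 1.009876
S = (1.009876 + 0.6403) / 0.0235 = 1.650176 / 0.0235
S = 70.2

Shore A = 70.2


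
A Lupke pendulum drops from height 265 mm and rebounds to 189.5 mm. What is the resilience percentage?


Resilience = h_rebound / h_drop * 100
= 189.5 / 265 * 100
= 71.5%

71.5%


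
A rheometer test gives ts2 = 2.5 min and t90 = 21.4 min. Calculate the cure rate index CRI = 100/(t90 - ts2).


CRI = 100 / (t90 - ts2)
= 100 / (21.4 - 2.5)
= 100 / 18.9
= 5.29 min^-1

5.29 min^-1


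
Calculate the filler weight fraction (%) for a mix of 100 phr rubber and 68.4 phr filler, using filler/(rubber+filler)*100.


Filler % = filler / (rubber + filler) * 100
= 68.4 / (100 + 68.4) * 100
= 68.4 / 168.4 * 100
= 40.62%

40.62%


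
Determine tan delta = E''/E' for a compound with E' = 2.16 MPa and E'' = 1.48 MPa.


tan delta = E'' / E'
= 1.48 / 2.16
= 0.6852

tan delta = 0.6852


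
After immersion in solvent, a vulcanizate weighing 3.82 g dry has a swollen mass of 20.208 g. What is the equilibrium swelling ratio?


Q = W_swollen / W_dry
Q = 20.208 / 3.82
Q = 5.29

Q = 5.29


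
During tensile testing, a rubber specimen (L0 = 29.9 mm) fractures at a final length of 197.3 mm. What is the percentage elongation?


Elongation = (Lf - L0) / L0 * 100
= (197.3 - 29.9) / 29.9 * 100
= 167.4 / 29.9 * 100
= 559.9%

559.9%


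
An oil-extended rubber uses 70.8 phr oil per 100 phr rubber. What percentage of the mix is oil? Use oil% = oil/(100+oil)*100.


Oil % = oil / (100 + oil) * 100
= 70.8 / (100 + 70.8) * 100
= 70.8 / 170.8 * 100
= 41.45%

41.45%


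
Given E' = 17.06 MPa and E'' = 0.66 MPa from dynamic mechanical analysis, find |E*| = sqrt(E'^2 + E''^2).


|E*| = sqrt(E'^2 + E''^2)
= sqrt(17.06^2 + 0.66^2)
= sqrt(291.0436 + 0.4356)
= 17.073 MPa

17.073 MPa


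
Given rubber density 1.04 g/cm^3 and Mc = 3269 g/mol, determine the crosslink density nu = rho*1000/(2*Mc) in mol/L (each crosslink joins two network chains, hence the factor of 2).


nu = rho * 1000 / (2 * Mc)
nu = 1.04 * 1000 / (2 * 3269)
nu = 1040.0 / 6538
nu = 0.1591 mol/L

0.1591 mol/L


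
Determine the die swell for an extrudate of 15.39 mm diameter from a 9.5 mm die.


Die swell ratio = D_extrudate / D_die
= 15.39 / 9.5
= 1.62

Die swell = 1.62


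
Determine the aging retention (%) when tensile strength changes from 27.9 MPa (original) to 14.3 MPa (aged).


Retention = aged / original * 100
= 14.3 / 27.9 * 100
= 51.3%

51.3%


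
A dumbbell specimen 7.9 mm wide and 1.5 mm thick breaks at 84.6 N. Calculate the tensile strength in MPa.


Area = width * thickness = 7.9 * 1.5 = 11.85 mm^2
TS = force / area = 84.6 / 11.85 = 7.14 MPa

7.14 MPa


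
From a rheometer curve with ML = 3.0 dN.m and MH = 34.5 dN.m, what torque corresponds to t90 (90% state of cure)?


M90 = ML + 0.9 * (MH - ML)
M90 = 3.0 + 0.9 * (34.5 - 3.0)
M90 = 3.0 + 0.9 * 31.5
M90 = 31.35 dN.m

31.35 dN.m


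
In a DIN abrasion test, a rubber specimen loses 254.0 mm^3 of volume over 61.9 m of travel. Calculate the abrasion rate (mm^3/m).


Rate = volume_loss / distance
= 254.0 / 61.9
= 4.103 mm^3/m

4.103 mm^3/m


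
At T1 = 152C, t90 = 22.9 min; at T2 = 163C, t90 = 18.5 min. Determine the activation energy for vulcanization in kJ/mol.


T1 = 425.15 K, T2 = 436.15 K
1/T1 - 1/T2 = 5.9322e-05
ln(t1/t2) = ln(22.9/18.5) = 0.2134
Ea = 8.314 * 0.2134 / 5.9322e-05 = 29903.4278 J/mol
Ea = 29.9 kJ/mol

29.9 kJ/mol


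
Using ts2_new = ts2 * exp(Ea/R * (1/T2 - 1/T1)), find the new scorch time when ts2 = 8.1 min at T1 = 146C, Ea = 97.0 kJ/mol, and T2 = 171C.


Convert temperatures: T1 = 146 + 273.15 = 419.15 K, T2 = 171 + 273.15 = 444.15 K
ts2_new = 8.1 * exp(97000 / 8.314 * (1/444.15 - 1/419.15))
1/T2 - 1/T1 = -1.3429e-04
ts2_new = 1.69 min

1.69 min


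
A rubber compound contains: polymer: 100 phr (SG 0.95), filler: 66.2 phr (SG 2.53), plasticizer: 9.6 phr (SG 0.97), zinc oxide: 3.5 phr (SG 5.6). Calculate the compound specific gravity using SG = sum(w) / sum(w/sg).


Sum of weights = 179.3
Volume contributions:
  polymer: 100/0.95 = 105.2632
  filler: 66.2/2.53 = 26.1660
  plasticizer: 9.6/0.97 = 9.8969
  zinc oxide: 3.5/5.6 = 0.6250
Sum of volumes = 141.9511
SG = 179.3 / 141.9511 = 1.263

SG = 1.263


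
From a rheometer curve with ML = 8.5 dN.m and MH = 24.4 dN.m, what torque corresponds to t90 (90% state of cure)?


M90 = ML + 0.9 * (MH - ML)
M90 = 8.5 + 0.9 * (24.4 - 8.5)
M90 = 8.5 + 0.9 * 15.9
M90 = 22.81 dN.m

22.81 dN.m


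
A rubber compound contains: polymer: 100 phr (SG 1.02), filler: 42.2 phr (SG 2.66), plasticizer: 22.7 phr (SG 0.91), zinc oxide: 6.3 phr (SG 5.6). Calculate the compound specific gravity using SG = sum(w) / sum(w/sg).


Sum of weights = 171.2
Volume contributions:
  polymer: 100/1.02 = 98.0392
  filler: 42.2/2.66 = 15.8647
  plasticizer: 22.7/0.91 = 24.9451
  zinc oxide: 6.3/5.6 = 1.1250
Sum of volumes = 139.9739
SG = 171.2 / 139.9739 = 1.223

SG = 1.223


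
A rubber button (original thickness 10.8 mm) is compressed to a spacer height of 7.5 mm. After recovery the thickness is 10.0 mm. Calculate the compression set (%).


CS = (t0 - recovered) / (t0 - ts) * 100
= (10.8 - 10.0) / (10.8 - 7.5) * 100
= 0.8 / 3.3 * 100
= 24.2%

24.2%


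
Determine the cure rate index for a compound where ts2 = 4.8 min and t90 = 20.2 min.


CRI = 100 / (t90 - ts2)
= 100 / (20.2 - 4.8)
= 100 / 15.4
= 6.49 min^-1

6.49 min^-1


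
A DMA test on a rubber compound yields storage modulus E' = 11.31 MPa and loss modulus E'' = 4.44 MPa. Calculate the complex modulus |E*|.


|E*| = sqrt(E'^2 + E''^2)
= sqrt(11.31^2 + 4.44^2)
= sqrt(127.9161 + 19.7136)
= 12.15 MPa

12.15 MPa


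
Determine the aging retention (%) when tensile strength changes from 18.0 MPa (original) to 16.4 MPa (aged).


Retention = aged / original * 100
= 16.4 / 18.0 * 100
= 91.1%

91.1%


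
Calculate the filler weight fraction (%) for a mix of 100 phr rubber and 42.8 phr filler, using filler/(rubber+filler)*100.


Filler % = filler / (rubber + filler) * 100
= 42.8 / (100 + 42.8) * 100
= 42.8 / 142.8 * 100
= 29.97%

29.97%


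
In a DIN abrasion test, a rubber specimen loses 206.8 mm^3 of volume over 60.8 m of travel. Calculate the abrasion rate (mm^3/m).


Rate = volume_loss / distance
= 206.8 / 60.8
= 3.401 mm^3/m

3.401 mm^3/m


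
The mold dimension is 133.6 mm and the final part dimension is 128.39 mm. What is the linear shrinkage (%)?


Shrinkage = (mold - part) / mold * 100
= (133.6 - 128.39) / 133.6 * 100
= 5.21 / 133.6 * 100
= 3.9%

3.9%


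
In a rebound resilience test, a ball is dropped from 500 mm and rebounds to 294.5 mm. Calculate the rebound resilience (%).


Resilience = h_rebound / h_drop * 100
= 294.5 / 500 * 100
= 58.9%

58.9%


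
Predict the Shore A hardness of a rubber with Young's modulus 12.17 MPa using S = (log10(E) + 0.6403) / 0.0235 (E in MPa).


log10(E) = 0.0235*S - 0.6403  =>  S = (log10(E) + 0.6403) / 0.0235
log10(12.17) = 1.085291
S = (1.085291 + 0.6403) / 0.0235 = 1.725591 / 0.0235
S = 73.4

Shore A = 73.4


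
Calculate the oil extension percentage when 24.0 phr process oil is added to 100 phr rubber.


Oil % = oil / (100 + oil) * 100
= 24.0 / (100 + 24.0) * 100
= 24.0 / 124.0 * 100
= 19.35%

19.35%


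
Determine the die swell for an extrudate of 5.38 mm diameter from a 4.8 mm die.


Die swell ratio = D_extrudate / D_die
= 5.38 / 4.8
= 1.121

Die swell = 1.121


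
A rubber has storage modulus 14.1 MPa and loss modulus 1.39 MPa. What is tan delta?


tan delta = E'' / E'
= 1.39 / 14.1
= 0.0986

tan delta = 0.0986


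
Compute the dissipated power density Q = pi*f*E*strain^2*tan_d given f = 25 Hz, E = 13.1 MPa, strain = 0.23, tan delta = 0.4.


Q = pi * f * E * strain^2 * tan_d
= pi * 25 * 13.1 * 0.23^2 * 0.4
= pi * 25 * 13.1 * 0.0529 * 0.4
= 21.7709

Q = 21.7709


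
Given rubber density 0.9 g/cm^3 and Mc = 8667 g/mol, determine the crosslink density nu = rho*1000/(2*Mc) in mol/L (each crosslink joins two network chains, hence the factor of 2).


nu = rho * 1000 / (2 * Mc)
nu = 0.9 * 1000 / (2 * 8667)
nu = 900.0 / 17334
nu = 0.0519 mol/L

0.0519 mol/L


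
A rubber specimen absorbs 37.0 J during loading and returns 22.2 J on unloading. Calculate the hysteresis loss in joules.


Hysteresis loss = loading - unloading
= 37.0 - 22.2
= 14.8 J

14.8 J


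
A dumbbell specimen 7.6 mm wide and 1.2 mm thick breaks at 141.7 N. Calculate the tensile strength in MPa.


Area = width * thickness = 7.6 * 1.2 = 9.12 mm^2
TS = force / area = 141.7 / 9.12 = 15.54 MPa

15.54 MPa


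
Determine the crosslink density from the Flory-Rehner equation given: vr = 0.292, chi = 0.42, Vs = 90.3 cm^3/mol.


ln(1 - vr) = ln(1 - 0.292) = -0.3453
Numerator = -((-0.3453) + 0.292 + 0.42 * 0.292^2) = 0.0175
Denominator = 90.3 * (0.292^(1/3) - 0.292/2) = 46.7238
nu = 0.0175 / 46.7238 = 3.7455e-04 mol/cm^3

3.7455e-04 mol/cm^3


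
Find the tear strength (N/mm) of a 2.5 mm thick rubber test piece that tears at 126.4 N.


Tear strength = force / thickness
= 126.4 / 2.5
= 50.56 N/mm

50.56 N/mm


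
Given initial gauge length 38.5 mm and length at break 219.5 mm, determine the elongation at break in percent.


Elongation = (Lf - L0) / L0 * 100
= (219.5 - 38.5) / 38.5 * 100
= 181.0 / 38.5 * 100
= 470.1%

470.1%


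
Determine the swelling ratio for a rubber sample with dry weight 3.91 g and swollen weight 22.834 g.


Q = W_swollen / W_dry
Q = 22.834 / 3.91
Q = 5.84

Q = 5.84


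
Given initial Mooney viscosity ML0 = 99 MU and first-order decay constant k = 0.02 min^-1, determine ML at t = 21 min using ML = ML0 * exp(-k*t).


ML = ML0 * exp(-k * t)
ML = 99 * exp(-0.02 * 21)
ML = 99 * 0.6570
ML = 65.05 MU

65.05 MU


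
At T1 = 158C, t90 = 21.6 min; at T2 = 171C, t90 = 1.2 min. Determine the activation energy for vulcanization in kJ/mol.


T1 = 431.15 K, T2 = 444.15 K
1/T1 - 1/T2 = 6.7887e-05
ln(t1/t2) = ln(21.6/1.2) = 2.8904
Ea = 8.314 * 2.8904 / 6.7887e-05 = 353979.7594 J/mol
Ea = 353.98 kJ/mol

353.98 kJ/mol


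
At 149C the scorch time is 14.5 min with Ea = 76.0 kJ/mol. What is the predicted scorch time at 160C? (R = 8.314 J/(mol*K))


Convert temperatures: T1 = 149 + 273.15 = 422.15 K, T2 = 160 + 273.15 = 433.15 K
ts2_new = 14.5 * exp(76000 / 8.314 * (1/433.15 - 1/422.15))
1/T2 - 1/T1 = -6.0157e-05
ts2_new = 8.37 min

8.37 min


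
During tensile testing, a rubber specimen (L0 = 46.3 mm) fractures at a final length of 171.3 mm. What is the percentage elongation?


Elongation = (Lf - L0) / L0 * 100
= (171.3 - 46.3) / 46.3 * 100
= 125.0 / 46.3 * 100
= 270.0%

270.0%


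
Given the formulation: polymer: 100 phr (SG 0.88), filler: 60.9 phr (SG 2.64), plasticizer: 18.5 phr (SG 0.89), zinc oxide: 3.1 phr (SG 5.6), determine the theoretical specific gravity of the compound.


Sum of weights = 182.5
Volume contributions:
  polymer: 100/0.88 = 113.6364
  filler: 60.9/2.64 = 23.0682
  plasticizer: 18.5/0.89 = 20.7865
  zinc oxide: 3.1/5.6 = 0.5536
Sum of volumes = 158.0446
SG = 182.5 / 158.0446 = 1.155

SG = 1.155


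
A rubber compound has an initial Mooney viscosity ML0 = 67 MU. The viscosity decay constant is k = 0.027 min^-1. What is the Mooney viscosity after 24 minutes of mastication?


ML = ML0 * exp(-k * t)
ML = 67 * exp(-0.027 * 24)
ML = 67 * 0.5231
ML = 35.05 MU

35.05 MU


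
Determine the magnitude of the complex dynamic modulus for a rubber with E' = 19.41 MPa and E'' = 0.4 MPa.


|E*| = sqrt(E'^2 + E''^2)
= sqrt(19.41^2 + 0.4^2)
= sqrt(376.7481 + 0.1600)
= 19.414 MPa

19.414 MPa


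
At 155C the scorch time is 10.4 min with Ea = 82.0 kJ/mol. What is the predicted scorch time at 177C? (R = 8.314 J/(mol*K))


Convert temperatures: T1 = 155 + 273.15 = 428.15 K, T2 = 177 + 273.15 = 450.15 K
ts2_new = 10.4 * exp(82000 / 8.314 * (1/450.15 - 1/428.15))
1/T2 - 1/T1 = -1.1415e-04
ts2_new = 3.37 min

3.37 min


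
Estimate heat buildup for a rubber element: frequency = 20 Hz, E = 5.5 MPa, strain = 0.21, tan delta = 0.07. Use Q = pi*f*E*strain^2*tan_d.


Q = pi * f * E * strain^2 * tan_d
= pi * 20 * 5.5 * 0.21^2 * 0.07
= pi * 20 * 5.5 * 0.0441 * 0.07
= 1.0668

Q = 1.0668


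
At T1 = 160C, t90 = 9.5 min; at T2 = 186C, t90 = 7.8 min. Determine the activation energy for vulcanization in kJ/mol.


T1 = 433.15 K, T2 = 459.15 K
1/T1 - 1/T2 = 1.3073e-04
ln(t1/t2) = ln(9.5/7.8) = 0.1972
Ea = 8.314 * 0.1972 / 1.3073e-04 = 12539.0939 J/mol
Ea = 12.54 kJ/mol

12.54 kJ/mol


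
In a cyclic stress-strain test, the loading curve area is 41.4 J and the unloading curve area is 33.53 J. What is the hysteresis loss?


Hysteresis loss = loading - unloading
= 41.4 - 33.53
= 7.87 J

7.87 J


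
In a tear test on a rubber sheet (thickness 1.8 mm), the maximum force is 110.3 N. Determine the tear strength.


Tear strength = force / thickness
= 110.3 / 1.8
= 61.28 N/mm

61.28 N/mm


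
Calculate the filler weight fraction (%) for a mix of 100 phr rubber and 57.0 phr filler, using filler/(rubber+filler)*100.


Filler % = filler / (rubber + filler) * 100
= 57.0 / (100 + 57.0) * 100
= 57.0 / 157.0 * 100
= 36.31%

36.31%


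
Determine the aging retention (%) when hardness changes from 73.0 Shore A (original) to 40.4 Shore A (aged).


Retention = aged / original * 100
= 40.4 / 73.0 * 100
= 55.3%

55.3%


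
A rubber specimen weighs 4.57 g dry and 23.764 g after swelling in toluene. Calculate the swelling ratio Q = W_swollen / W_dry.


Q = W_swollen / W_dry
Q = 23.764 / 4.57
Q = 5.2

Q = 5.2


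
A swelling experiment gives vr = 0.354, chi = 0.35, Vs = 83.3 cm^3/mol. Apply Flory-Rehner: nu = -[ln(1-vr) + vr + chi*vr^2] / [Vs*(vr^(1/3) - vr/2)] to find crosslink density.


ln(1 - vr) = ln(1 - 0.354) = -0.4370
Numerator = -((-0.4370) + 0.354 + 0.35 * 0.354^2) = 0.0391
Denominator = 83.3 * (0.354^(1/3) - 0.354/2) = 44.1827
nu = 0.0391 / 44.1827 = 8.8485e-04 mol/cm^3

8.8485e-04 mol/cm^3


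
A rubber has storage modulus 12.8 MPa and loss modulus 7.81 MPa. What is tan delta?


tan delta = E'' / E'
= 7.81 / 12.8
= 0.6102

tan delta = 0.6102


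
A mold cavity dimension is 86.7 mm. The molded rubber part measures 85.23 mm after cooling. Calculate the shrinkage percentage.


Shrinkage = (mold - part) / mold * 100
= (86.7 - 85.23) / 86.7 * 100
= 1.47 / 86.7 * 100
= 1.7%

1.7%


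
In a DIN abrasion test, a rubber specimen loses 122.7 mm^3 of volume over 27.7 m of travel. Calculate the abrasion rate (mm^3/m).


Rate = volume_loss / distance
= 122.7 / 27.7
= 4.43 mm^3/m

4.43 mm^3/m


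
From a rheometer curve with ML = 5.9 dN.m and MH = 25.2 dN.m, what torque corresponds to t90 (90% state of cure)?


M90 = ML + 0.9 * (MH - ML)
M90 = 5.9 + 0.9 * (25.2 - 5.9)
M90 = 5.9 + 0.9 * 19.3
M90 = 23.27 dN.m

23.27 dN.m


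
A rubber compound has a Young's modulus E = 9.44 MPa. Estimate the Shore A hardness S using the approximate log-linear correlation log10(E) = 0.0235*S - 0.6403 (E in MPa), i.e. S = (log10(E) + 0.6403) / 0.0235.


log10(E) = 0.0235*S - 0.6403  =>  S = (log10(E) + 0.6403) / 0.0235
log10(9.44) = 0.974972
S = (0.974972 + 0.6403) / 0.0235 = 1.615272 / 0.0235
S = 68.7

Shore A = 68.7


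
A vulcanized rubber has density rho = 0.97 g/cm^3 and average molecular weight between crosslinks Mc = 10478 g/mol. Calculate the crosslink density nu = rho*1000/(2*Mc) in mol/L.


nu = rho * 1000 / (2 * Mc)
nu = 0.97 * 1000 / (2 * 10478)
nu = 970.0 / 20956
nu = 0.0463 mol/L

0.0463 mol/L


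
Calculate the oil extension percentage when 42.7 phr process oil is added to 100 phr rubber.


Oil % = oil / (100 + oil) * 100
= 42.7 / (100 + 42.7) * 100
= 42.7 / 142.7 * 100
= 29.92%

29.92%


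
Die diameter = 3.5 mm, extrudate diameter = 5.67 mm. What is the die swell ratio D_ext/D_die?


Die swell ratio = D_extrudate / D_die
= 5.67 / 3.5
= 1.62

Die swell = 1.62


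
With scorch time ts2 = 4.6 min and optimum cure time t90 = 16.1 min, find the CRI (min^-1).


CRI = 100 / (t90 - ts2)
= 100 / (16.1 - 4.6)
= 100 / 11.5
= 8.7 min^-1

8.7 min^-1


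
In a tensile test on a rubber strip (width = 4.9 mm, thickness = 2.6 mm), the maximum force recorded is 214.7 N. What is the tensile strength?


Area = width * thickness = 4.9 * 2.6 = 12.74 mm^2
TS = force / area = 214.7 / 12.74 = 16.85 MPa

16.85 MPa


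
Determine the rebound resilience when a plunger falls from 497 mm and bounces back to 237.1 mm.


Resilience = h_rebound / h_drop * 100
= 237.1 / 497 * 100
= 47.7%

47.7%


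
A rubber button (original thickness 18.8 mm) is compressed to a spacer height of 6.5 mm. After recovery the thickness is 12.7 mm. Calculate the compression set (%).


CS = (t0 - recovered) / (t0 - ts) * 100
= (18.8 - 12.7) / (18.8 - 6.5) * 100
= 6.1 / 12.3 * 100
= 49.6%

49.6%


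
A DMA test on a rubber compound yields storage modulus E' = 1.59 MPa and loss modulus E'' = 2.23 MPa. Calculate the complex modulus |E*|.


|E*| = sqrt(E'^2 + E''^2)
= sqrt(1.59^2 + 2.23^2)
= sqrt(2.5281 + 4.9729)
= 2.739 MPa

2.739 MPa


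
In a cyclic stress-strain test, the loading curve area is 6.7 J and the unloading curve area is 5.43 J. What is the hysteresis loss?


Hysteresis loss = loading - unloading
= 6.7 - 5.43
= 1.27 J

1.27 J


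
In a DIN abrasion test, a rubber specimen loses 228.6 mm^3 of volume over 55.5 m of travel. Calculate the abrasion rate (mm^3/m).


Rate = volume_loss / distance
= 228.6 / 55.5
= 4.119 mm^3/m

4.119 mm^3/m


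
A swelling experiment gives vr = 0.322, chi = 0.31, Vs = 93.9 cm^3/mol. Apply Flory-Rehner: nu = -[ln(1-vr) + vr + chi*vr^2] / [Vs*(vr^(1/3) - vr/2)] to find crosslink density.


ln(1 - vr) = ln(1 - 0.322) = -0.3886
Numerator = -((-0.3886) + 0.322 + 0.31 * 0.322^2) = 0.0345
Denominator = 93.9 * (0.322^(1/3) - 0.322/2) = 49.2423
nu = 0.0345 / 49.2423 = 6.9993e-04 mol/cm^3

6.9993e-04 mol/cm^3


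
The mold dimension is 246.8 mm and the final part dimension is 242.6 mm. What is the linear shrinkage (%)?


Shrinkage = (mold - part) / mold * 100
= (246.8 - 242.6) / 246.8 * 100
= 4.2 / 246.8 * 100
= 1.7%

1.7%


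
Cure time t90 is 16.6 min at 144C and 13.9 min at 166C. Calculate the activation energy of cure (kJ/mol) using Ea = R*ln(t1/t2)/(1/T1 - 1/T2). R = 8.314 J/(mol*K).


T1 = 417.15 K, T2 = 439.15 K
1/T1 - 1/T2 = 1.2009e-04
ln(t1/t2) = ln(16.6/13.9) = 0.1775
Ea = 8.314 * 0.1775 / 1.2009e-04 = 12289.2316 J/mol
Ea = 12.29 kJ/mol

12.29 kJ/mol


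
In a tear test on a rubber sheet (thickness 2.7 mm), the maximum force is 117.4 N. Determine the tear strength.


Tear strength = force / thickness
= 117.4 / 2.7
= 43.48 N/mm

43.48 N/mm


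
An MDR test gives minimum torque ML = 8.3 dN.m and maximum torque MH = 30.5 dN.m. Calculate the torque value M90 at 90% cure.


M90 = ML + 0.9 * (MH - ML)
M90 = 8.3 + 0.9 * (30.5 - 8.3)
M90 = 8.3 + 0.9 * 22.2
M90 = 28.28 dN.m

28.28 dN.m


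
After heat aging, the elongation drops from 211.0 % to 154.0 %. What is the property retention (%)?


Retention = aged / original * 100
= 154.0 / 211.0 * 100
= 73.0%

73.0%


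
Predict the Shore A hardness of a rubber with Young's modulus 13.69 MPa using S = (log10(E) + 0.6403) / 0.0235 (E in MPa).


log10(E) = 0.0235*S - 0.6403  =>  S = (log10(E) + 0.6403) / 0.0235
log10(13.69) = 1.136403
S = (1.136403 + 0.6403) / 0.0235 = 1.776703 / 0.0235
S = 75.6

Shore A = 75.6


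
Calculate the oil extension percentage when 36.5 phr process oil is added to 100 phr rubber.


Oil % = oil / (100 + oil) * 100
= 36.5 / (100 + 36.5) * 100
= 36.5 / 136.5 * 100
= 26.74%

26.74%


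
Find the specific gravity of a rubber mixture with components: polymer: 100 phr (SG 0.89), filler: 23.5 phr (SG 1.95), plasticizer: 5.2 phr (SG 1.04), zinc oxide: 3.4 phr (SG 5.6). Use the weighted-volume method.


Sum of weights = 132.1
Volume contributions:
  polymer: 100/0.89 = 112.3596
  filler: 23.5/1.95 = 12.0513
  plasticizer: 5.2/1.04 = 5.0000
  zinc oxide: 3.4/5.6 = 0.6071
Sum of volumes = 130.0180
SG = 132.1 / 130.0180 = 1.016

SG = 1.016


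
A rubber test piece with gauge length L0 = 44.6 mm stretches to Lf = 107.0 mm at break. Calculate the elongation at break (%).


Elongation = (Lf - L0) / L0 * 100
= (107.0 - 44.6) / 44.6 * 100
= 62.4 / 44.6 * 100
= 139.9%

139.9%


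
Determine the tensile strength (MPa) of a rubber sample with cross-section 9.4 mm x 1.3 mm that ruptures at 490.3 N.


Area = width * thickness = 9.4 * 1.3 = 12.22 mm^2
TS = force / area = 490.3 / 12.22 = 40.12 MPa

40.12 MPa


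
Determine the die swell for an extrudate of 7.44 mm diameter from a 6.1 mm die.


Die swell ratio = D_extrudate / D_die
= 7.44 / 6.1
= 1.22

Die swell = 1.22


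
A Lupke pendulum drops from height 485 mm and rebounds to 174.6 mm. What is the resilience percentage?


Resilience = h_rebound / h_drop * 100
= 174.6 / 485 * 100
= 36.0%

36.0%


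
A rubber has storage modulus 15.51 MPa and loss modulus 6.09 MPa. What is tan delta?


tan delta = E'' / E'
= 6.09 / 15.51
= 0.3926

tan delta = 0.3926


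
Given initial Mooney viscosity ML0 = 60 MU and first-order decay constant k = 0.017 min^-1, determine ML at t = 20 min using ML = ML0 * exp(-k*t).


ML = ML0 * exp(-k * t)
ML = 60 * exp(-0.017 * 20)
ML = 60 * 0.7118
ML = 42.71 MU

42.71 MU


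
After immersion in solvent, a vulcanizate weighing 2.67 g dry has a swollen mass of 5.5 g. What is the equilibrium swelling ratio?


Q = W_swollen / W_dry
Q = 5.5 / 2.67
Q = 2.06

Q = 2.06


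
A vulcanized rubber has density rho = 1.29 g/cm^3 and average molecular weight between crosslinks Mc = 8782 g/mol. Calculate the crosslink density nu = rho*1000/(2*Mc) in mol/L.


nu = rho * 1000 / (2 * Mc)
nu = 1.29 * 1000 / (2 * 8782)
nu = 1290.0 / 17564
nu = 0.0734 mol/L

0.0734 mol/L


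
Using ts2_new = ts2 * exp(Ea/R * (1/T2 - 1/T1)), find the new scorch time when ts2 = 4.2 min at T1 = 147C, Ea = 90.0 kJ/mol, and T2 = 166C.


Convert temperatures: T1 = 147 + 273.15 = 420.15 K, T2 = 166 + 273.15 = 439.15 K
ts2_new = 4.2 * exp(90000 / 8.314 * (1/439.15 - 1/420.15))
1/T2 - 1/T1 = -1.0298e-04
ts2_new = 1.38 min

1.38 min


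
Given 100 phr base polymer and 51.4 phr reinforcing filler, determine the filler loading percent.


Filler % = filler / (rubber + filler) * 100
= 51.4 / (100 + 51.4) * 100
= 51.4 / 151.4 * 100
= 33.95%

33.95%


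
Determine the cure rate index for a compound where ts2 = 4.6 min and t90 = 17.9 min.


CRI = 100 / (t90 - ts2)
= 100 / (17.9 - 4.6)
= 100 / 13.3
= 7.52 min^-1

7.52 min^-1


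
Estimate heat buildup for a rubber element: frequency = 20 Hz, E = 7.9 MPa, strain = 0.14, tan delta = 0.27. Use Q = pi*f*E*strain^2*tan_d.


Q = pi * f * E * strain^2 * tan_d
= pi * 20 * 7.9 * 0.14^2 * 0.27
= pi * 20 * 7.9 * 0.0196 * 0.27
= 2.6268

Q = 2.6268


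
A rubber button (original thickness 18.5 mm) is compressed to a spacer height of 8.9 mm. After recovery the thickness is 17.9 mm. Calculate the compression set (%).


CS = (t0 - recovered) / (t0 - ts) * 100
= (18.5 - 17.9) / (18.5 - 8.9) * 100
= 0.6 / 9.6 * 100
= 6.2%

6.2%
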